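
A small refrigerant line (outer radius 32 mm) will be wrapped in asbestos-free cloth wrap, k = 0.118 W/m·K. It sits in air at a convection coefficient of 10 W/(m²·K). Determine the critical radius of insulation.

For a cylinder r_cr = k/h = 0.118/10
r_cr = 11.8 mm; since the bare radius (32 mm) is above r_cr, any added insulation will reduce heat loss.

r_cr ≈ 11.8 mm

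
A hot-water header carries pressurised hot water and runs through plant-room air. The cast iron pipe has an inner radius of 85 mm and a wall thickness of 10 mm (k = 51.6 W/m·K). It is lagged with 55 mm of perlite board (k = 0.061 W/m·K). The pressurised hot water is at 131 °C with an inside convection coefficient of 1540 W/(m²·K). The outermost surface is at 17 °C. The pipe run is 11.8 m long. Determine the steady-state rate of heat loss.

Q ≈ 1130 W

Cylindrical conduction, so R = ln(r₂/r₁)/(2πkL) per layer, in series:
R_inner film = 1/(h_i·2πr₁L) = 1/(1540×2π×0.085×11.8) = 1.03×10^-4 K/W
R_cast iron pipe wall = ln(95/85)/(2π×51.6×11.8) = 2.907×10^-5 K/W
R_perlite board = ln(150/95)/(2π×0.061×11.8) = 0.101 K/W
R_total = 0.1011 K/W
Q = ΔT/R_total = 114/0.1011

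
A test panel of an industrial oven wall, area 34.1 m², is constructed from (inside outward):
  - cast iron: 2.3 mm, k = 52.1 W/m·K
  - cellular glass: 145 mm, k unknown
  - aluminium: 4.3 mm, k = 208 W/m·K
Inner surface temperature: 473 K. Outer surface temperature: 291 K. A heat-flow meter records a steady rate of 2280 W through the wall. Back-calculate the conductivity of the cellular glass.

k ≈ 0.0533 W/(m·K)

Using the resistance-network approach (series):
R_cast iron = L/(kA) = 0.0023/(52.1×34.1) = 1.295×10^-6 K/W
R_aluminium = L/(kA) = 0.0043/(208×34.1) = 6.062×10^-7 K/W
Sum of known resistances R_other = 1.901×10^-6 K/W
Total R = ΔT/Q = 182/2280 = 0.07982 K/W
R_cellular glass = R_total − R_other = 0.07982 K/W
k = L/(R·A) = 0.145/(0.07982×34.1)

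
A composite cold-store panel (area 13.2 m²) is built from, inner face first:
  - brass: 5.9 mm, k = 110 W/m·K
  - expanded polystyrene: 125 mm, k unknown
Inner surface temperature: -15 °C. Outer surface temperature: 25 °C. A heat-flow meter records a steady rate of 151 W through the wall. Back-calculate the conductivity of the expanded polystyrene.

Using the resistance-network approach (series):
R_brass = L/(kA) = 0.0059/(110×13.2) = 4.063×10^-6 K/W
Sum of known resistances R_other = 4.063×10^-6 K/W
Total R = ΔT/Q = 40/151 = 0.2649 K/W
R_expanded polystyrene = R_total − R_other = 0.2649 K/W
k = L/(R·A) = 0.125/(0.2649×13.2)

k ≈ 0.0357 W/(m·K)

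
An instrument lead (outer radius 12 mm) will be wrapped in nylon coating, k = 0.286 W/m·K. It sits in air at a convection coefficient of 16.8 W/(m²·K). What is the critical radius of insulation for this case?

r_cr ≈ 17 mm

For a cylinder r_cr = k/h = 0.286/16.8
r_cr = 17 mm; since the bare radius (12 mm) is below r_cr, adding a thin layer of insulation will *increase* heat loss.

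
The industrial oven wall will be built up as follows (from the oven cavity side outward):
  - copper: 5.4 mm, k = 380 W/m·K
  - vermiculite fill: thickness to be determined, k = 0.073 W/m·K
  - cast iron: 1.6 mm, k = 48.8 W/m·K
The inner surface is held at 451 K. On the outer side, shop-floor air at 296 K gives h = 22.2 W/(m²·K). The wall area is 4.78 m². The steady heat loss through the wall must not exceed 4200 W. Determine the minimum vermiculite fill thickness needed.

Model the wall as resistances in series:
R_copper = L/(kA) = 0.0054/(380×4.78) = 2.973×10^-6 K/W
R_cast iron = L/(kA) = 0.0016/(48.8×4.78) = 6.859×10^-6 K/W
R_outer film = 1/(h_o·A) = 1/(22.2×4.78) = 0.009424 K/W
Sum of the known resistances R_other = 0.009433 K/W
Required total resistance R_tot = ΔT/Q_allow = 155/4200 = 0.0369 K/W
R_vermiculite fill = R_tot − R_other = 0.02747 K/W
L = R·k·A = 0.02747×0.073×4.78

L ≈ 9.59 mm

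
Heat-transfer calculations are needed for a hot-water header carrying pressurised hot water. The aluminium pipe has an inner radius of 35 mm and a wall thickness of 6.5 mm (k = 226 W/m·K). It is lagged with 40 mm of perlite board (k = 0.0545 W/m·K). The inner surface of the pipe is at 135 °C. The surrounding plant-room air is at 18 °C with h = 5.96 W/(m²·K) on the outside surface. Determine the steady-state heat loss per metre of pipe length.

Treating each annulus and film as a series resistance:
R_aluminium pipe wall = ln(41.5/35)/(2π×226×1) = 1.2×10^-4 K/W
R_perlite board = ln(81.5/41.5)/(2π×0.0545×1) = 1.971 K/W
R_outer film = 1/(h_o·2πr_oL) = 1/(5.96×2π×0.0815×1) = 0.3277 K/W
R_total = 2.299 K/W
Q = ΔT/R_total = 117/2.299

q′ ≈ 50.9 W/m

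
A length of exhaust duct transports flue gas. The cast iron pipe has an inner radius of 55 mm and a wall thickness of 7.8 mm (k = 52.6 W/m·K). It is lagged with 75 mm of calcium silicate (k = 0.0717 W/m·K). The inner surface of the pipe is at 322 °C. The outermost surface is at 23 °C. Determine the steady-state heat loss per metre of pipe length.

For a radial system each layer contributes R = ln(r_out/r_in)/(2πkL); films add R = 1/(hA).
R_cast iron pipe wall = ln(62.8/55)/(2π×52.6×1) = 4.013×10^-4 K/W
R_calcium silicate = ln(137.8/62.8)/(2π×0.0717×1) = 1.744 K/W
R_total = 1.745 K/W
Q = ΔT/R_total = 299/1.745

q′ ≈ 171 W/m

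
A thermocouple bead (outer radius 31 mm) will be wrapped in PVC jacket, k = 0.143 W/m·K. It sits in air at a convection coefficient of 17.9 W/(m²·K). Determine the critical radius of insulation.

For a sphere r_cr = 2k/h = 2×0.143/17.9
r_cr = 16 mm; since the bare radius (31 mm) is above r_cr, any added insulation will reduce heat loss.

r_cr ≈ 16 mm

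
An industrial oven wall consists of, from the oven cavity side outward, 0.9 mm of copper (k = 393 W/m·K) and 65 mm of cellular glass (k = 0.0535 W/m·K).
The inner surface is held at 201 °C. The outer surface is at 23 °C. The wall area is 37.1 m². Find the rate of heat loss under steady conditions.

Q ≈ 5440 W

Thermal resistances in series:
R_copper = L/(kA) = 0.0009/(393×37.1) = 6.173×10^-8 K/W
R_cellular glass = L/(kA) = 0.065/(0.0535×37.1) = 0.03275 K/W
R_total = 0.03275 K/W
Q = ΔT / R_total = 178 / 0.03275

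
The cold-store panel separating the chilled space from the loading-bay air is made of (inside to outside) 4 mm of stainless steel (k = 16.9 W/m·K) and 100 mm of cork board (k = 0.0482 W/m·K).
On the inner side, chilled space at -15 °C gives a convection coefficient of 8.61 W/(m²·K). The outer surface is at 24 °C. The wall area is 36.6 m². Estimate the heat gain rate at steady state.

Series thermal resistances:
R_inner film = 1/(h_i·A) = 1/(8.61×36.6) = 0.003173 K/W
R_stainless steel = L/(kA) = 0.004/(16.9×36.6) = 6.467×10^-6 K/W
R_cork board = L/(kA) = 0.1/(0.0482×36.6) = 0.05669 K/W
R_total = 0.05987 K/W
Q = ΔT / R_total = 39 / 0.05987

Q ≈ 651 W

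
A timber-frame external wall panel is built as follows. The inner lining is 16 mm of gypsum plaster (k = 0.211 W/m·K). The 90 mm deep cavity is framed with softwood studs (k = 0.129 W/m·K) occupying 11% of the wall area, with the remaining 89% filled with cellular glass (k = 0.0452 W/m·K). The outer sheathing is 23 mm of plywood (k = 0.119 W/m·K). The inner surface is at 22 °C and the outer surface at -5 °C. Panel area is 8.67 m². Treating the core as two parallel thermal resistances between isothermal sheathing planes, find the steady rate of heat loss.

Sheathing layers in series; stud and cavity paths in parallel between them.
R_inner = 0.016/(0.211×8.67) = 0.008746 K/W
R_stud  = 0.09/(0.129×0.11×8.67) = 0.7315 K/W
R_cav   = 0.09/(0.0452×0.89×8.67) = 0.258 K/W
1/R_core = 1/R_stud + 1/R_cav → R_core = 0.1908 K/W
R_outer = 0.023/(0.119×8.67) = 0.02229 K/W
R_total = 0.2218 K/W
Q = ΔT/R_total = 27/0.2218

Q ≈ 122 W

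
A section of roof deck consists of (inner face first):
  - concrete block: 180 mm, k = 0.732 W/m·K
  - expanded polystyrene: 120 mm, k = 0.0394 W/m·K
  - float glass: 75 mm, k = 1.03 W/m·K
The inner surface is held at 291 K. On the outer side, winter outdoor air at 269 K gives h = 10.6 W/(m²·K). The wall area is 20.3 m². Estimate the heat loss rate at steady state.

Thermal resistances in series:
R_concrete block = L/(kA) = 0.18/(0.732×20.3) = 0.01211 K/W
R_expanded polystyrene = L/(kA) = 0.12/(0.0394×20.3) = 0.15 K/W
R_float glass = L/(kA) = 0.075/(1.03×20.3) = 0.003587 K/W
R_outer film = 1/(h_o·A) = 1/(10.6×20.3) = 0.004647 K/W
R_total = 0.1704 K/W
Q = ΔT / R_total = 22 / 0.1704

Q ≈ 129 W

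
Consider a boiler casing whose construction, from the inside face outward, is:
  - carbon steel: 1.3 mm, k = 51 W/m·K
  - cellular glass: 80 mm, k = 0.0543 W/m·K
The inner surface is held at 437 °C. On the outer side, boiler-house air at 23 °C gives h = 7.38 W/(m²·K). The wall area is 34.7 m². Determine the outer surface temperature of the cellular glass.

T ≈ 57.9 °C

Using the resistance-network approach (series):
R_carbon steel = L/(kA) = 0.0013/(51×34.7) = 7.346×10^-7 K/W
R_cellular glass = L/(kA) = 0.08/(0.0543×34.7) = 0.04246 K/W
R_outer film = 1/(h_o·A) = 1/(7.38×34.7) = 0.003905 K/W
R_total = 0.04636 K/W;  Q = ΔT/R_total = 414/0.04636 = 8929 W
T_interface = T_inner − Q·ΣR(inner→interface) = 437 − 8930×0.04246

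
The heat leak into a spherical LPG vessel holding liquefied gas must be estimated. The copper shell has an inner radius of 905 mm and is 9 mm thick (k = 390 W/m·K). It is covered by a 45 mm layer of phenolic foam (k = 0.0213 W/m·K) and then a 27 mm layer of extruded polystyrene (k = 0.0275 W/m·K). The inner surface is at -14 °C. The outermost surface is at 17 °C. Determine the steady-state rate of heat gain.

Each spherical layer contributes R = (1/r_i − 1/r_o)/(4πk):
R_copper shell = (1/0.905 − 1/0.914)/(4π×390) = 2.22×10^-6 K/W
R_phenolic foam = (1/0.914 − 1/0.959)/(4π×0.0213) = 0.1918 K/W
R_extruded polystyrene = (1/0.959 − 1/0.986)/(4π×0.0275) = 0.08263 K/W
R_total = 0.2744 K/W
Q = ΔT/R_total = 31/0.2744

Q ≈ 113 W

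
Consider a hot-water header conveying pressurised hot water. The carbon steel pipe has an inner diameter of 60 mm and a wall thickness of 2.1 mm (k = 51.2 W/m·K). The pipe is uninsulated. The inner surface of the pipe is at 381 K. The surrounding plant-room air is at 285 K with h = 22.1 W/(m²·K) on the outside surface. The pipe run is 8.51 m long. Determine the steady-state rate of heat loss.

Cylindrical conduction, so R = ln(r₂/r₁)/(2πkL) per layer, in series:
R_carbon steel pipe wall = ln(32.1/30)/(2π×51.2×8.51) = 2.471×10^-5 K/W
R_outer film = 1/(h_o·2πr_oL) = 1/(22.1×2π×0.0321×8.51) = 0.02636 K/W
R_total = 0.02639 K/W
Q = ΔT/R_total = 96/0.02639

Q ≈ 3640 W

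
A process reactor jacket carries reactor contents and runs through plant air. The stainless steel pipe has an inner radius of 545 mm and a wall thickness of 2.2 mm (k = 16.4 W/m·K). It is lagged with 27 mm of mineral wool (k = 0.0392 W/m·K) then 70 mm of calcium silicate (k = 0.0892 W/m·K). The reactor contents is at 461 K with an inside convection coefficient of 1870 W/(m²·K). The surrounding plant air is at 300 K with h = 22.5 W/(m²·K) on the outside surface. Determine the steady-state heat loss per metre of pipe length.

For a radial system each layer contributes R = ln(r_out/r_in)/(2πkL); films add R = 1/(hA).
R_inner film = 1/(h_i·2πr₁L) = 1/(1870×2π×0.545×1) = 1.562×10^-4 K/W
R_stainless steel pipe wall = ln(547.2/545)/(2π×16.4×1) = 3.91×10^-5 K/W
R_mineral wool = ln(574.2/547.2)/(2π×0.0392×1) = 0.1955 K/W
R_calcium silicate = ln(644.2/574.2)/(2π×0.0892×1) = 0.2052 K/W
R_outer film = 1/(h_o·2πr_oL) = 1/(22.5×2π×0.6442×1) = 0.01098 K/W
R_total = 0.412 K/W
Q = ΔT/R_total = 161/0.412

q′ ≈ 391 W/m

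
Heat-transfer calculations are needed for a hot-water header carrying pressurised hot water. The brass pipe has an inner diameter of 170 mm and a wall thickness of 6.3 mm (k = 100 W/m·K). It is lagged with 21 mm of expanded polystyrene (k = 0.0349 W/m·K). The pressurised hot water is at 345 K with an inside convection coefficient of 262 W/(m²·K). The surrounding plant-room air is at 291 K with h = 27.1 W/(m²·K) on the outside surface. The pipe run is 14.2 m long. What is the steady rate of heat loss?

Radial resistances (cylindrical: R_cond = ln(r_o/r_i)/(2πkL), R_conv = 1/(h·2πrL)):
R_inner film = 1/(h_i·2πr₁L) = 1/(262×2π×0.085×14.2) = 5.033×10^-4 K/W
R_brass pipe wall = ln(91.3/85)/(2π×100×14.2) = 8.014×10^-6 K/W
R_expanded polystyrene = ln(112.3/91.3)/(2π×0.0349×14.2) = 0.06649 K/W
R_outer film = 1/(h_o·2πr_oL) = 1/(27.1×2π×0.1123×14.2) = 0.003683 K/W
R_total = 0.07068 K/W
Q = ΔT/R_total = 54/0.07068

Q ≈ 764 W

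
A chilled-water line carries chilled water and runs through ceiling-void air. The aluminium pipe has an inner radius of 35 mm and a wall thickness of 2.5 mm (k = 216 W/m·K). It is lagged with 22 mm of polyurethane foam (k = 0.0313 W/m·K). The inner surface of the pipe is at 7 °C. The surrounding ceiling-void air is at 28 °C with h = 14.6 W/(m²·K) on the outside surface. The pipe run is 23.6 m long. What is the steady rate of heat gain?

Cylindrical conduction, so R = ln(r₂/r₁)/(2πkL) per layer, in series:
R_aluminium pipe wall = ln(37.5/35)/(2π×216×23.6) = 2.154×10^-6 K/W
R_polyurethane foam = ln(59.5/37.5)/(2π×0.0313×23.6) = 0.09946 K/W
R_outer film = 1/(h_o·2πr_oL) = 1/(14.6×2π×0.0595×23.6) = 0.007763 K/W
R_total = 0.1072 K/W
Q = ΔT/R_total = 21/0.1072

Q ≈ 196 W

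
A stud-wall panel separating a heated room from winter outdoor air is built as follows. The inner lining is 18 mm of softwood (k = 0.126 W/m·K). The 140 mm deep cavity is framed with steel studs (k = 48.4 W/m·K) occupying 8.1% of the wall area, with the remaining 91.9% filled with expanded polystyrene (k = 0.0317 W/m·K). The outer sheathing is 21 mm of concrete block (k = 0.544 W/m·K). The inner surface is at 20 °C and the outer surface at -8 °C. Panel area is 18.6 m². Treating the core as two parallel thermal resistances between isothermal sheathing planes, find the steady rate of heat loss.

Q ≈ 2400 W

Sheathing layers in series; stud and cavity paths in parallel between them.
R_inner = 0.018/(0.126×18.6) = 0.00768 K/W
R_stud  = 0.14/(48.4×0.081×18.6) = 0.00192 K/W
R_cav   = 0.14/(0.0317×0.919×18.6) = 0.2584 K/W
1/R_core = 1/R_stud + 1/R_cav → R_core = 0.001906 K/W
R_outer = 0.021/(0.544×18.6) = 0.002075 K/W
R_total = 0.01166 K/W
Q = ΔT/R_total = 28/0.01166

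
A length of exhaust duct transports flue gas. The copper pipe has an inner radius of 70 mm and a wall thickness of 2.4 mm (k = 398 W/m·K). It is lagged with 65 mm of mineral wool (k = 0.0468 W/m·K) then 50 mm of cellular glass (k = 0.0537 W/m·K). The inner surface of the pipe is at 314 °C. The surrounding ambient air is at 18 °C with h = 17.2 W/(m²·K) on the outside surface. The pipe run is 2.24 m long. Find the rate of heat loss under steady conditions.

Cylindrical conduction, so R = ln(r₂/r₁)/(2πkL) per layer, in series:
R_copper pipe wall = ln(72.4/70)/(2π×398×2.24) = 6.018×10^-6 K/W
R_mineral wool = ln(137.4/72.4)/(2π×0.0468×2.24) = 0.9727 K/W
R_cellular glass = ln(187.4/137.4)/(2π×0.0537×2.24) = 0.4106 K/W
R_outer film = 1/(h_o·2πr_oL) = 1/(17.2×2π×0.1874×2.24) = 0.02204 K/W
R_total = 1.405 K/W
Q = ΔT/R_total = 296/1.405

Q ≈ 211 W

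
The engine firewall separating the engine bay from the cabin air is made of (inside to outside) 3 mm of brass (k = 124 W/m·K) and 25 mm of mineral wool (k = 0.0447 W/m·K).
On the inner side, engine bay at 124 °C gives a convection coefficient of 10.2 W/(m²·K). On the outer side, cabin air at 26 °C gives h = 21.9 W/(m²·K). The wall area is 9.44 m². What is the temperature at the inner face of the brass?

T ≈ 110 °C

Model the wall as resistances in series:
R_inner film = 1/(h_i·A) = 1/(10.2×9.44) = 0.01039 K/W
R_brass = L/(kA) = 0.003/(124×9.44) = 2.563×10^-6 K/W
R_mineral wool = L/(kA) = 0.025/(0.0447×9.44) = 0.05925 K/W
R_outer film = 1/(h_o·A) = 1/(21.9×9.44) = 0.004837 K/W
R_total = 0.07447 K/W;  Q = ΔT/R_total = 98/0.07447 = 1316 W
T_interface = T_inner − Q·ΣR(inner→interface) = 124 − 1320×0.01039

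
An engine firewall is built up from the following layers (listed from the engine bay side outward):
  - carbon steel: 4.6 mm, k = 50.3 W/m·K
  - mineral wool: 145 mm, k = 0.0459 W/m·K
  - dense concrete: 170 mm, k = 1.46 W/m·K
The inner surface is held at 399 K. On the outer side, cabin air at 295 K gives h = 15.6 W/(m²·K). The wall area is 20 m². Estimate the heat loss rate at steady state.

Series thermal resistances:
R_carbon steel = L/(kA) = 0.0046/(50.3×20) = 4.573×10^-6 K/W
R_mineral wool = L/(kA) = 0.145/(0.0459×20) = 0.158 K/W
R_dense concrete = L/(kA) = 0.17/(1.46×20) = 0.005822 K/W
R_outer film = 1/(h_o·A) = 1/(15.6×20) = 0.003205 K/W
R_total = 0.167 K/W
Q = ΔT / R_total = 104 / 0.167

Q ≈ 623 W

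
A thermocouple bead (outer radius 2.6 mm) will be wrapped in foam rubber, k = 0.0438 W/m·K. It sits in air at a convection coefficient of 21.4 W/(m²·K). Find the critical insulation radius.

For a sphere r_cr = 2k/h = 2×0.0438/21.4
r_cr = 4.09 mm; since the bare radius (2.6 mm) is below r_cr, adding a thin layer of insulation will *increase* heat loss.

r_cr ≈ 4.09 mm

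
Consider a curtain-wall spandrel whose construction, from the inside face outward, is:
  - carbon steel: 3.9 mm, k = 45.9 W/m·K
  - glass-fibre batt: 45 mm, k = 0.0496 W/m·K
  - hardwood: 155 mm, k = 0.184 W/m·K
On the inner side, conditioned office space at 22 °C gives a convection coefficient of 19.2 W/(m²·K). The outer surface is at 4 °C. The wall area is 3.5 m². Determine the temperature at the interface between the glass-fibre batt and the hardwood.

T ≈ 12.4 °C

Model the wall as resistances in series:
R_inner film = 1/(h_i·A) = 1/(19.2×3.5) = 0.01488 K/W
R_carbon steel = L/(kA) = 0.0039/(45.9×3.5) = 2.428×10^-5 K/W
R_glass-fibre batt = L/(kA) = 0.045/(0.0496×3.5) = 0.2592 K/W
R_hardwood = L/(kA) = 0.155/(0.184×3.5) = 0.2407 K/W
R_total = 0.5148 K/W;  Q = ΔT/R_total = 18/0.5148 = 34.96 W
T_interface = T_inner − Q·ΣR(inner→interface) = 22 − 35×0.2741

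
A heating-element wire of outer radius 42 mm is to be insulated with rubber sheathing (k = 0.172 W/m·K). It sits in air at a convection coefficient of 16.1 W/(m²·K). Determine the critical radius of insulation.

r_cr ≈ 10.7 mm

For a cylinder r_cr = k/h = 0.172/16.1
r_cr = 10.7 mm; since the bare radius (42 mm) is above r_cr, any added insulation will reduce heat loss.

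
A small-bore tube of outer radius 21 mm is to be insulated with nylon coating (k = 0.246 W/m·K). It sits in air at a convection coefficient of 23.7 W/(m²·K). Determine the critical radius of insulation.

r_cr ≈ 10.4 mm

For a cylinder r_cr = k/h = 0.246/23.7
r_cr = 10.4 mm; since the bare radius (21 mm) is above r_cr, any added insulation will reduce heat loss.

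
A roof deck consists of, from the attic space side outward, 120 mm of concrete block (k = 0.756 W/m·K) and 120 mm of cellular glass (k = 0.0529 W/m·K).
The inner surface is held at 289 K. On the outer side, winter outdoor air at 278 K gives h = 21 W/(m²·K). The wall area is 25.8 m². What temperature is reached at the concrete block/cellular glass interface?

Treating each layer as a thermal resistance in series:
R_concrete block = L/(kA) = 0.12/(0.756×25.8) = 0.006152 K/W
R_cellular glass = L/(kA) = 0.12/(0.0529×25.8) = 0.08792 K/W
R_outer film = 1/(h_o·A) = 1/(21×25.8) = 0.001846 K/W
R_total = 0.09592 K/W;  Q = ΔT/R_total = 11/0.09592 = 114.7 W
T_interface = T_inner − Q·ΣR(inner→interface) = 289 − 115×0.006152

T ≈ 288 K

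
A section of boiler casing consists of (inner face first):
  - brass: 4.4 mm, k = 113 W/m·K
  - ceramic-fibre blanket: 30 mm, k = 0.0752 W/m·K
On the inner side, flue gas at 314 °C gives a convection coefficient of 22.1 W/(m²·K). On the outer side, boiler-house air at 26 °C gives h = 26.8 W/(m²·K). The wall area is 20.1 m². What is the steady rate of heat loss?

Treating each layer as a thermal resistance in series:
R_inner film = 1/(h_i·A) = 1/(22.1×20.1) = 0.002251 K/W
R_brass = L/(kA) = 0.0044/(113×20.1) = 1.937×10^-6 K/W
R_ceramic-fibre blanket = L/(kA) = 0.03/(0.0752×20.1) = 0.01985 K/W
R_outer film = 1/(h_o·A) = 1/(26.8×20.1) = 0.001856 K/W
R_total = 0.02396 K/W
Q = ΔT / R_total = 288 / 0.02396

Q ≈ 12000 W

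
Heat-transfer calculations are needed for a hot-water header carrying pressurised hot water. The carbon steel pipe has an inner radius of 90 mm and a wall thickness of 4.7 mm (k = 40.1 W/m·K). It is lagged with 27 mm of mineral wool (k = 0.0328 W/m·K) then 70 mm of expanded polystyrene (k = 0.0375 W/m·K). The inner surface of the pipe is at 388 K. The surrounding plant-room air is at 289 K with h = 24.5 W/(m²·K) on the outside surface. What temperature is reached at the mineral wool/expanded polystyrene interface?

Per-layer cylindrical resistances, series-summed:
R_carbon steel pipe wall = ln(94.7/90)/(2π×40.1×1) = 2.02×10^-4 K/W
R_mineral wool = ln(121.7/94.7)/(2π×0.0328×1) = 1.217 K/W
R_expanded polystyrene = ln(191.7/121.7)/(2π×0.0375×1) = 1.928 K/W
R_outer film = 1/(h_o·2πr_oL) = 1/(24.5×2π×0.1917×1) = 0.03389 K/W
R_total = 3.18 K/W
Q = ΔT/R_total = 99/3.18
Q = 31.1 W/m
T_interface = T_inner − Q·ΣR(inner→interface) = 388 − 31.1×1.217

T ≈ 350 K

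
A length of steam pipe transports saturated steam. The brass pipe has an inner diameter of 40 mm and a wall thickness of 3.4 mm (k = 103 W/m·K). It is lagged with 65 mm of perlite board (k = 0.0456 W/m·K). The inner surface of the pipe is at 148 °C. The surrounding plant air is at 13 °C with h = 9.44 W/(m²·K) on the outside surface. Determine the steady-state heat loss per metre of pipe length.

q′ ≈ 28 W/m

Radial resistances (cylindrical: R_cond = ln(r_o/r_i)/(2πkL), R_conv = 1/(h·2πrL)):
R_brass pipe wall = ln(23.4/20)/(2π×103×1) = 2.426×10^-4 K/W
R_perlite board = ln(88.4/23.4)/(2π×0.0456×1) = 4.639 K/W
R_outer film = 1/(h_o·2πr_oL) = 1/(9.44×2π×0.0884×1) = 0.1907 K/W
R_total = 4.83 K/W
Q = ΔT/R_total = 135/4.83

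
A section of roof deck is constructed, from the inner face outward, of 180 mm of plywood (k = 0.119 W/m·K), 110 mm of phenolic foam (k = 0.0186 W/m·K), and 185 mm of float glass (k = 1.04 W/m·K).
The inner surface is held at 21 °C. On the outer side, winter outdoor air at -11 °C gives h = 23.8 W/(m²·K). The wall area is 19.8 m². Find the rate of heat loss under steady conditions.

Treating each layer as a thermal resistance in series:
R_plywood = L/(kA) = 0.18/(0.119×19.8) = 0.07639 K/W
R_phenolic foam = L/(kA) = 0.11/(0.0186×19.8) = 0.2987 K/W
R_float glass = L/(kA) = 0.185/(1.04×19.8) = 0.008984 K/W
R_outer film = 1/(h_o·A) = 1/(23.8×19.8) = 0.002122 K/W
R_total = 0.3862 K/W
Q = ΔT / R_total = 32 / 0.3862

Q ≈ 82.9 W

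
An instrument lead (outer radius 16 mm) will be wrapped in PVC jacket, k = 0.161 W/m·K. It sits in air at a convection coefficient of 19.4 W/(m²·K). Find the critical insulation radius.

r_cr ≈ 8.3 mm

For a cylinder r_cr = k/h = 0.161/19.4
r_cr = 8.3 mm; since the bare radius (16 mm) is above r_cr, any added insulation will reduce heat loss.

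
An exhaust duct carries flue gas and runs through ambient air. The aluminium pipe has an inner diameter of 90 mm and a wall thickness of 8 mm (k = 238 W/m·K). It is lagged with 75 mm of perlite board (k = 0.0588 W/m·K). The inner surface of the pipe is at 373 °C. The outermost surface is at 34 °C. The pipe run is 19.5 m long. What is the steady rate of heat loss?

Q ≈ 2770 W

Per-layer cylindrical resistances, series-summed:
R_aluminium pipe wall = ln(53/45)/(2π×238×19.5) = 5.611×10^-6 K/W
R_perlite board = ln(128/53)/(2π×0.0588×19.5) = 0.1224 K/W
R_total = 0.1224 K/W
Q = ΔT/R_total = 339/0.1224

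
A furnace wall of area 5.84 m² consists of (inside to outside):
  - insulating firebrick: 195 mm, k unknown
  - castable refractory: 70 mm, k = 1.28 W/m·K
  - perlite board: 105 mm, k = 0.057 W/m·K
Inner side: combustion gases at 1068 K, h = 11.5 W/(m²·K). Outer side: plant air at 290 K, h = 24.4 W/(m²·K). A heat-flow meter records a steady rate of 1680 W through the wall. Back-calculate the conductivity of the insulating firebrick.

k ≈ 0.287 W/(m·K)

Thermal resistances in series:
R_inner film = 1/(h_i·A) = 1/(11.5×5.84) = 0.01489 K/W
R_castable refractory = L/(kA) = 0.07/(1.28×5.84) = 0.009364 K/W
R_perlite board = L/(kA) = 0.105/(0.057×5.84) = 0.3154 K/W
R_outer film = 1/(h_o·A) = 1/(24.4×5.84) = 0.007018 K/W
Sum of known resistances R_other = 0.3467 K/W
Total R = ΔT/Q = 778/1680 = 0.4631 K/W
R_insulating firebrick = R_total − R_other = 0.1164 K/W
k = L/(R·A) = 0.195/(0.1164×5.84)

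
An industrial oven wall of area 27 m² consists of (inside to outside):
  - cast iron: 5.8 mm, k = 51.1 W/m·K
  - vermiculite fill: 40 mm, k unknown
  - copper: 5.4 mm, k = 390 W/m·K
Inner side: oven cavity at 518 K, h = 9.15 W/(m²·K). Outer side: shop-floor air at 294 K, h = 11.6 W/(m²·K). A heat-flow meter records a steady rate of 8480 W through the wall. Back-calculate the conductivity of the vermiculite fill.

Treating each layer as a thermal resistance in series:
R_inner film = 1/(h_i·A) = 1/(9.15×27) = 0.004048 K/W
R_cast iron = L/(kA) = 0.0058/(51.1×27) = 4.204×10^-6 K/W
R_copper = L/(kA) = 0.0054/(390×27) = 5.128×10^-7 K/W
R_outer film = 1/(h_o·A) = 1/(11.6×27) = 0.003193 K/W
Sum of known resistances R_other = 0.007245 K/W
Total R = ΔT/Q = 224/8480 = 0.02642 K/W
R_vermiculite fill = R_total − R_other = 0.01917 K/W
k = L/(R·A) = 0.04/(0.01917×27)

k ≈ 0.0773 W/(m·K)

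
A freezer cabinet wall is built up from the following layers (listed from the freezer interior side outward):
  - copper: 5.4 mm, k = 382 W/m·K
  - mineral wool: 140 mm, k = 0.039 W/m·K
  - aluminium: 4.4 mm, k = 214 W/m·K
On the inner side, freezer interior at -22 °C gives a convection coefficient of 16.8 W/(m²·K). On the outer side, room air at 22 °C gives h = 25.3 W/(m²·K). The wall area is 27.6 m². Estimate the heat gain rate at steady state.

Q ≈ 329 W

Treating each layer as a thermal resistance in series:
R_inner film = 1/(h_i·A) = 1/(16.8×27.6) = 0.002157 K/W
R_copper = L/(kA) = 0.0054/(382×27.6) = 5.122×10^-7 K/W
R_mineral wool = L/(kA) = 0.14/(0.039×27.6) = 0.1301 K/W
R_aluminium = L/(kA) = 0.0044/(214×27.6) = 7.45×10^-7 K/W
R_outer film = 1/(h_o·A) = 1/(25.3×27.6) = 0.001432 K/W
R_total = 0.1337 K/W
Q = ΔT / R_total = 44 / 0.1337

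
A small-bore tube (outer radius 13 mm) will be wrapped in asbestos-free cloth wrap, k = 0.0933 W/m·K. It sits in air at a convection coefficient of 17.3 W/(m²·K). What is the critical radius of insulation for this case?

r_cr ≈ 5.39 mm

For a cylinder r_cr = k/h = 0.0933/17.3
r_cr = 5.39 mm; since the bare radius (13 mm) is above r_cr, any added insulation will reduce heat loss.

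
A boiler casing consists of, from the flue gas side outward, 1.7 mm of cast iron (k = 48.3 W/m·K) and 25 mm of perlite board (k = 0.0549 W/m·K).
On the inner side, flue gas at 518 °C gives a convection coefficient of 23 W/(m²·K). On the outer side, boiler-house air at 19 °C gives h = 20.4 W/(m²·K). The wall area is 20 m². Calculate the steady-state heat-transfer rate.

Series thermal resistances:
R_inner film = 1/(h_i·A) = 1/(23×20) = 0.002174 K/W
R_cast iron = L/(kA) = 0.0017/(48.3×20) = 1.76×10^-6 K/W
R_perlite board = L/(kA) = 0.025/(0.0549×20) = 0.02277 K/W
R_outer film = 1/(h_o·A) = 1/(20.4×20) = 0.002451 K/W
R_total = 0.0274 K/W
Q = ΔT / R_total = 499 / 0.0274

Q ≈ 18200 W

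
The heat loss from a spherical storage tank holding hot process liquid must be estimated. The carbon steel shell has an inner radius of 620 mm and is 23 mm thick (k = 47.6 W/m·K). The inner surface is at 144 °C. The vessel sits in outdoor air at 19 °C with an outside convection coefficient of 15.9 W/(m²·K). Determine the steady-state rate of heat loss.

Q ≈ 10200 W

Spherical conduction: R = (1/r_in − 1/r_out)/(4πk) per layer; series-sum.
R_carbon steel shell = (1/0.62 − 1/0.643)/(4π×47.6) = 9.645×10^-5 K/W
R_outer film = 1/(h·4πr_o²) = 1/(15.9×4π×0.643²) = 0.01211 K/W
R_total = 0.0122 K/W
Q = ΔT/R_total = 125/0.0122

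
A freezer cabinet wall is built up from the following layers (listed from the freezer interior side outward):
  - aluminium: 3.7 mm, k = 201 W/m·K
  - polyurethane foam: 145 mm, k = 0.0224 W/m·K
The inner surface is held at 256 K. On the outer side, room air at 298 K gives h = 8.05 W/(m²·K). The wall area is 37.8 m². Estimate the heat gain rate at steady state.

Model the wall as resistances in series:
R_aluminium = L/(kA) = 0.0037/(201×37.8) = 4.87×10^-7 K/W
R_polyurethane foam = L/(kA) = 0.145/(0.0224×37.8) = 0.1712 K/W
R_outer film = 1/(h_o·A) = 1/(8.05×37.8) = 0.003286 K/W
R_total = 0.1745 K/W
Q = ΔT / R_total = 42 / 0.1745

Q ≈ 241 W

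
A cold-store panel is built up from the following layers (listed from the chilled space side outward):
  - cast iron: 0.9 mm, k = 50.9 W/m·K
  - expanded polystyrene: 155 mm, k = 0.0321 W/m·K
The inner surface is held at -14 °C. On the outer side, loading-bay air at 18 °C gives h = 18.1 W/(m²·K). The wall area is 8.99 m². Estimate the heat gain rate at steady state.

Q ≈ 58.9 W

Treating each layer as a thermal resistance in series:
R_cast iron = L/(kA) = 0.0009/(50.9×8.99) = 1.967×10^-6 K/W
R_expanded polystyrene = L/(kA) = 0.155/(0.0321×8.99) = 0.5371 K/W
R_outer film = 1/(h_o·A) = 1/(18.1×8.99) = 0.006146 K/W
R_total = 0.5433 K/W
Q = ΔT / R_total = 32 / 0.5433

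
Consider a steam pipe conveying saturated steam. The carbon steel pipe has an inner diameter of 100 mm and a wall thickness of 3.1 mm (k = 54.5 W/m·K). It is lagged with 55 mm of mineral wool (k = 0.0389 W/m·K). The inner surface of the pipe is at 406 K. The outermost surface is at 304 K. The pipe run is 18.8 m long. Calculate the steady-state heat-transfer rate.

Q ≈ 659 W

Treating each annulus and film as a series resistance:
R_carbon steel pipe wall = ln(53.1/50)/(2π×54.5×18.8) = 9.344×10^-6 K/W
R_mineral wool = ln(108.1/53.1)/(2π×0.0389×18.8) = 0.1547 K/W
R_total = 0.1547 K/W
Q = ΔT/R_total = 102/0.1547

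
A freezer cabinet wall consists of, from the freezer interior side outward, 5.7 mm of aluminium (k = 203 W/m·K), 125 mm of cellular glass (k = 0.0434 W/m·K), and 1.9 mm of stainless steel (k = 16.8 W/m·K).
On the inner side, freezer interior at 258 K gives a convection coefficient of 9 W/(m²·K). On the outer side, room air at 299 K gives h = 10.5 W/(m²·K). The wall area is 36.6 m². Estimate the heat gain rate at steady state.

Q ≈ 486 W

Treating each layer as a thermal resistance in series:
R_inner film = 1/(h_i·A) = 1/(9×36.6) = 0.003036 K/W
R_aluminium = L/(kA) = 0.0057/(203×36.6) = 7.672×10^-7 K/W
R_cellular glass = L/(kA) = 0.125/(0.0434×36.6) = 0.07869 K/W
R_stainless steel = L/(kA) = 0.0019/(16.8×36.6) = 3.09×10^-6 K/W
R_outer film = 1/(h_o·A) = 1/(10.5×36.6) = 0.002602 K/W
R_total = 0.08434 K/W
Q = ΔT / R_total = 41 / 0.08434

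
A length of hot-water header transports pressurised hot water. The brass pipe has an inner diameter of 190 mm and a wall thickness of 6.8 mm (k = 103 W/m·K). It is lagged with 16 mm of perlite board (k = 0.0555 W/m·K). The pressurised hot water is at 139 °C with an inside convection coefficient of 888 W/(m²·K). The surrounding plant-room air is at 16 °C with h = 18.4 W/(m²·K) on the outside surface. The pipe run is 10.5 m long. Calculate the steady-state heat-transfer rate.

Per-layer cylindrical resistances, series-summed:
R_inner film = 1/(h_i·2πr₁L) = 1/(888×2π×0.095×10.5) = 1.797×10^-4 K/W
R_brass pipe wall = ln(101.8/95)/(2π×103×10.5) = 1.017×10^-5 K/W
R_perlite board = ln(117.8/101.8)/(2π×0.0555×10.5) = 0.03987 K/W
R_outer film = 1/(h_o·2πr_oL) = 1/(18.4×2π×0.1178×10.5) = 0.006993 K/W
R_total = 0.04705 K/W
Q = ΔT/R_total = 123/0.04705

Q ≈ 2610 W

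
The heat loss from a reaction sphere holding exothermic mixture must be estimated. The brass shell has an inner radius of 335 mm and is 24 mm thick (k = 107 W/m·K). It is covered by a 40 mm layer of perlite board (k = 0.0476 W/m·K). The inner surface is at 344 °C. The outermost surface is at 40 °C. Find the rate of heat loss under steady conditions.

Each spherical layer contributes R = (1/r_i − 1/r_o)/(4πk):
R_brass shell = (1/0.335 − 1/0.359)/(4π×107) = 1.484×10^-4 K/W
R_perlite board = (1/0.359 − 1/0.399)/(4π×0.0476) = 0.4668 K/W
R_total = 0.467 K/W
Q = ΔT/R_total = 304/0.467

Q ≈ 651 W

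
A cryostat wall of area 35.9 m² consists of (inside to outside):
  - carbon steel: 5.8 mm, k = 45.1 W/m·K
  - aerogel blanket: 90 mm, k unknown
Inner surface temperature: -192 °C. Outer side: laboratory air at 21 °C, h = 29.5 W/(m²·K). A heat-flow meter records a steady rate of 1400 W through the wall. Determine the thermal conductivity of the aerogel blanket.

Series thermal resistances:
R_carbon steel = L/(kA) = 0.0058/(45.1×35.9) = 3.582×10^-6 K/W
R_outer film = 1/(h_o·A) = 1/(29.5×35.9) = 9.442×10^-4 K/W
Sum of known resistances R_other = 9.478×10^-4 K/W
Total R = ΔT/Q = 213/1400 = 0.1521 K/W
R_aerogel blanket = R_total − R_other = 0.1512 K/W
k = L/(R·A) = 0.09/(0.1512×35.9)

k ≈ 0.0166 W/(m·K)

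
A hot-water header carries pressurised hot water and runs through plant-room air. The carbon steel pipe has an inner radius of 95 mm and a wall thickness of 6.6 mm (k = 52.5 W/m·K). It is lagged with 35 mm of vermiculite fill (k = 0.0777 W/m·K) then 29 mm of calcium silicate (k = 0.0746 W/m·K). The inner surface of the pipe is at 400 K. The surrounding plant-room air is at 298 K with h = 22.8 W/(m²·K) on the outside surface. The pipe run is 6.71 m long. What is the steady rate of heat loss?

Q ≈ 646 W

Cylindrical conduction, so R = ln(r₂/r₁)/(2πkL) per layer, in series:
R_carbon steel pipe wall = ln(101.6/95)/(2π×52.5×6.71) = 3.035×10^-5 K/W
R_vermiculite fill = ln(136.6/101.6)/(2π×0.0777×6.71) = 0.09036 K/W
R_calcium silicate = ln(165.6/136.6)/(2π×0.0746×6.71) = 0.06121 K/W
R_outer film = 1/(h_o·2πr_oL) = 1/(22.8×2π×0.1656×6.71) = 0.006282 K/W
R_total = 0.1579 K/W
Q = ΔT/R_total = 102/0.1579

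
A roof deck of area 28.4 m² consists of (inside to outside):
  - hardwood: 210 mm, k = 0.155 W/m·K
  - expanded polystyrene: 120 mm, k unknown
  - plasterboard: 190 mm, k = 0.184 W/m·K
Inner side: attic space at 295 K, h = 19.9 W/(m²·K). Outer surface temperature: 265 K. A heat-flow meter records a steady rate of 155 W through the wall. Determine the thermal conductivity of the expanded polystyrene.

k ≈ 0.0392 W/(m·K)

Thermal resistances in series:
R_inner film = 1/(h_i·A) = 1/(19.9×28.4) = 0.001769 K/W
R_hardwood = L/(kA) = 0.21/(0.155×28.4) = 0.04771 K/W
R_plasterboard = L/(kA) = 0.19/(0.184×28.4) = 0.03636 K/W
Sum of known resistances R_other = 0.08583 K/W
Total R = ΔT/Q = 30/155 = 0.1935 K/W
R_expanded polystyrene = R_total − R_other = 0.1077 K/W
k = L/(R·A) = 0.12/(0.1077×28.4)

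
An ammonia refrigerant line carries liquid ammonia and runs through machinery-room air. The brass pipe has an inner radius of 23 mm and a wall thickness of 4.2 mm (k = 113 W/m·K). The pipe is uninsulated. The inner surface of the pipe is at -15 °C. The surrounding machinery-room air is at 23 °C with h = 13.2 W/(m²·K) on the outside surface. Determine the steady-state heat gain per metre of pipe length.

q′ ≈ 85.7 W/m

Treating each annulus and film as a series resistance:
R_brass pipe wall = ln(27.2/23)/(2π×113×1) = 2.362×10^-4 K/W
R_outer film = 1/(h_o·2πr_oL) = 1/(13.2×2π×0.0272×1) = 0.4433 K/W
R_total = 0.4435 K/W
Q = ΔT/R_total = 38/0.4435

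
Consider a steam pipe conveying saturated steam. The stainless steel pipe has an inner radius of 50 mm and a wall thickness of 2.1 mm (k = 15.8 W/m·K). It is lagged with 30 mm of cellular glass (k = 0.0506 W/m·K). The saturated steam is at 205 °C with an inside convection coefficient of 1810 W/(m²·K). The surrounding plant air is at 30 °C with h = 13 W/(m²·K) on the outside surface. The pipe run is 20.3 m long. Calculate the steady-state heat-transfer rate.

Q ≈ 2250 W

For a radial system each layer contributes R = ln(r_out/r_in)/(2πkL); films add R = 1/(hA).
R_inner film = 1/(h_i·2πr₁L) = 1/(1810×2π×0.05×20.3) = 8.663×10^-5 K/W
R_stainless steel pipe wall = ln(52.1/50)/(2π×15.8×20.3) = 2.042×10^-5 K/W
R_cellular glass = ln(82.1/52.1)/(2π×0.0506×20.3) = 0.07046 K/W
R_outer film = 1/(h_o·2πr_oL) = 1/(13×2π×0.0821×20.3) = 0.007346 K/W
R_total = 0.07792 K/W
Q = ΔT/R_total = 175/0.07792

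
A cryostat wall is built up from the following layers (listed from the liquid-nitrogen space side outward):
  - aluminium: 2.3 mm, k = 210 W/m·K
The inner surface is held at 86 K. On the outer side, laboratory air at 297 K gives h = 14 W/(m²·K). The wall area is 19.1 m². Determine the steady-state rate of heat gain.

Q ≈ 56400 W

Series thermal resistances:
R_aluminium = L/(kA) = 0.0023/(210×19.1) = 5.734×10^-7 K/W
R_outer film = 1/(h_o·A) = 1/(14×19.1) = 0.00374 K/W
R_total = 0.00374 K/W
Q = ΔT / R_total = 211 / 0.00374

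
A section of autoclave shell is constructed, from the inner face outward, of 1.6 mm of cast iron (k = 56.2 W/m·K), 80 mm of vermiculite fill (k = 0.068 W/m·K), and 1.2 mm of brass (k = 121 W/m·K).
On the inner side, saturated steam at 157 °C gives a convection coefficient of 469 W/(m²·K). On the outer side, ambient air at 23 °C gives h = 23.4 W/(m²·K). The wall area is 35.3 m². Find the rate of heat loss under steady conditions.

Model the wall as resistances in series:
R_inner film = 1/(h_i·A) = 1/(469×35.3) = 6.04×10^-5 K/W
R_cast iron = L/(kA) = 0.0016/(56.2×35.3) = 8.065×10^-7 K/W
R_vermiculite fill = L/(kA) = 0.08/(0.068×35.3) = 0.03333 K/W
R_brass = L/(kA) = 0.0012/(121×35.3) = 2.809×10^-7 K/W
R_outer film = 1/(h_o·A) = 1/(23.4×35.3) = 0.001211 K/W
R_total = 0.0346 K/W
Q = ΔT / R_total = 134 / 0.0346

Q ≈ 3870 W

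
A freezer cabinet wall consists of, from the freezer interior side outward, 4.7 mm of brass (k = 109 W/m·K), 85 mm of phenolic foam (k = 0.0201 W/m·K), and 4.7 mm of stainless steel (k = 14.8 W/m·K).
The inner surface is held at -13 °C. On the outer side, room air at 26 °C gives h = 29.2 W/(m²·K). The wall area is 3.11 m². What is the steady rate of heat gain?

Q ≈ 28.4 W

Model the wall as resistances in series:
R_brass = L/(kA) = 0.0047/(109×3.11) = 1.386×10^-5 K/W
R_phenolic foam = L/(kA) = 0.085/(0.0201×3.11) = 1.36 K/W
R_stainless steel = L/(kA) = 0.0047/(14.8×3.11) = 1.021×10^-4 K/W
R_outer film = 1/(h_o·A) = 1/(29.2×3.11) = 0.01101 K/W
R_total = 1.371 K/W
Q = ΔT / R_total = 39 / 1.371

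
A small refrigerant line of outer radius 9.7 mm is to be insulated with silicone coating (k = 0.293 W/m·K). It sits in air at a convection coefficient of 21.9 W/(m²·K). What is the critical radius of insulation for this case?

r_cr ≈ 13.4 mm

For a cylinder r_cr = k/h = 0.293/21.9
r_cr = 13.4 mm; since the bare radius (9.7 mm) is below r_cr, adding a thin layer of insulation will *increase* heat loss.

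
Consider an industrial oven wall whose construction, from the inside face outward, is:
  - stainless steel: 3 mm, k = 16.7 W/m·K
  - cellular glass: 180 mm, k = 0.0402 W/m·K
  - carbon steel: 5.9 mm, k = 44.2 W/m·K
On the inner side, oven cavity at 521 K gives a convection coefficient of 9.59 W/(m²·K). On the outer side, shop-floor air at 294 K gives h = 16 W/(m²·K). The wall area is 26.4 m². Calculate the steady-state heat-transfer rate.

Q ≈ 1290 W

Using the resistance-network approach (series):
R_inner film = 1/(h_i·A) = 1/(9.59×26.4) = 0.00395 K/W
R_stainless steel = L/(kA) = 0.003/(16.7×26.4) = 6.805×10^-6 K/W
R_cellular glass = L/(kA) = 0.18/(0.0402×26.4) = 0.1696 K/W
R_carbon steel = L/(kA) = 0.0059/(44.2×26.4) = 5.056×10^-6 K/W
R_outer film = 1/(h_o·A) = 1/(16×26.4) = 0.002367 K/W
R_total = 0.1759 K/W
Q = ΔT / R_total = 227 / 0.1759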